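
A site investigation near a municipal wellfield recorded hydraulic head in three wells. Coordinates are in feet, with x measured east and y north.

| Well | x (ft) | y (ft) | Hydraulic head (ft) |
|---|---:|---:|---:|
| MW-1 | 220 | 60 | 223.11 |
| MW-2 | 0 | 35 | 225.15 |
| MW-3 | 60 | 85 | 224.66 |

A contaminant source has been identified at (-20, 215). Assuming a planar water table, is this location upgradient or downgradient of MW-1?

upgradient

Three-point gradient (reference MW-1): Δ to MW-2 = (-220, -25, +2.04), Δ to MW-3 = (-160, 25, +1.55).
∂h/∂x = -0.009447, ∂h/∂y = +0.001537 (det = -9500).
Head at (-20, 215) = 223.11 + (-0.009447)·(-240) + (+0.001537)·(155) = 225.62 ft.
That is higher than the 223.11 ft at MW-1, so the point is upgradient.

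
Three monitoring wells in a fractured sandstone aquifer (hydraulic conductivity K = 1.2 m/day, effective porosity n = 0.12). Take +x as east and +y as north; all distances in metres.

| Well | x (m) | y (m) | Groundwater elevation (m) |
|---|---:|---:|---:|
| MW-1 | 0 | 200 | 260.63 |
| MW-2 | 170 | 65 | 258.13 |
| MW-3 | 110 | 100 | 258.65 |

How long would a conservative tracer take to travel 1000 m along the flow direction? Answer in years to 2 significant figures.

Taking MW-1 as reference: MW-2−MW-1 = (170, -135, -2.50); MW-3−MW-1 = (110, -100, -1.98).
Determinant of the coordinate differences = 170·(-100) − 110·(-135) = -2150.
∂h/∂x = [(-2.50)·(-100) − (-1.98)·(-135)] / -2150 = +0.008047
∂h/∂y = [170·(-1.98) − 110·(-2.50)] / -2150 = +0.02865
|∇h| = √(0.008047² + 0.02865²) = 0.02976
Seepage velocity v = K·i/n = 1.2 × 0.02976 / 0.12 = 0.2976 m/day.
t = 1000 / 0.2976 = 3360 days = 9.2 years.

9.2 years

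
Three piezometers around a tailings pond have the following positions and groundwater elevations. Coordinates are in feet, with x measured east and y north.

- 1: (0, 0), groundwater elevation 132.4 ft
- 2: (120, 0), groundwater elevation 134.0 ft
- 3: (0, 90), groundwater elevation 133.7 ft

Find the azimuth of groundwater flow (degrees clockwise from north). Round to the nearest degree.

223°

∂h/∂x = (134.0 − 132.4) / (120 − 0) = +0.01333
∂h/∂y = (133.7 − 132.4) / (90 − 0) = +0.01444
Flow direction (−∇h) has components (-0.01333 E, -0.01444 N).
Azimuth = atan2(E, N) = atan2(-0.01333, -0.01444) = 222.7° ≈ 223°.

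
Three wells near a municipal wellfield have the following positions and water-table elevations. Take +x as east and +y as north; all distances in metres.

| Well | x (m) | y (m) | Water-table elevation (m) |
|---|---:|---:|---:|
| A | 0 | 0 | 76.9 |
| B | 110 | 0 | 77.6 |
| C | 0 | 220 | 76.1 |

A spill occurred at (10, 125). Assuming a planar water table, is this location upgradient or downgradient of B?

downgradient

∂h/∂x = (77.6 − 76.9) / (110 − 0) = +0.006364
∂h/∂y = (76.1 − 76.9) / (220 − 0) = -0.003636
Head at (10, 125) = 76.9 + (+0.006364)·(10) + (-0.003636)·(125) = 76.51 m.
That is lower than the 77.6 m at B, so the point is downgradient.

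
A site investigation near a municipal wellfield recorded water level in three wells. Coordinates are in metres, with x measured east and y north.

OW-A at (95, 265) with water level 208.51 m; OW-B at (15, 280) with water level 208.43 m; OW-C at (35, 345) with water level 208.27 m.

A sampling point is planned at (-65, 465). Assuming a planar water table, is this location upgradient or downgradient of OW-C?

Taking OW-A as reference: OW-B−OW-A = (-80, 15, -0.08); OW-C−OW-A = (-60, 80, -0.24).
Determinant of the coordinate differences = (-80)·80 − (-60)·15 = -5500.
∂h/∂x = [(-0.08)·80 − (-0.24)·15] / -5500 = +0.0005091
∂h/∂y = [(-80)·(-0.24) − (-60)·(-0.08)] / -5500 = -0.002618
Head at (-65, 465) = 208.51 + (+0.0005091)·(-160) + (-0.002618)·(200) = 207.90 m.
That is lower than the 208.27 m at OW-C, so the point is downgradient.

downgradient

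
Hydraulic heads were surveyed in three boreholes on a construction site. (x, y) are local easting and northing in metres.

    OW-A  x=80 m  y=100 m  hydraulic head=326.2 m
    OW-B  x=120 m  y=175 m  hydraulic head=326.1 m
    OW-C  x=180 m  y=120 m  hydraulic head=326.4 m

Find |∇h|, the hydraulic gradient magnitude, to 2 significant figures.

0.0037

With h = a·x + b·y + c and OW-A as origin, the differences give:
  40·a + 75·b = -0.1
  100·a + 20·b = +0.2
Eliminate b (×20 and ×75, subtract): -6700·a = -17.00 → a = ∂h/∂x = +0.002537
Back-substitute: b = ∂h/∂y = -0.002687.
|∇h| = √(0.002537² + -0.002687²) = 0.003695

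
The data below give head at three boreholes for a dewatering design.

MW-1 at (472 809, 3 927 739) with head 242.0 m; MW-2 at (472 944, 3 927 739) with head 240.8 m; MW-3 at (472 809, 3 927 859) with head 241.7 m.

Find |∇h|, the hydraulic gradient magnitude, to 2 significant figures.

0.0092

∂h/∂x = (240.8 − 242.0) / (472944 − 472809) = -0.008889
∂h/∂y = (241.7 − 242.0) / (3927859 − 3927739) = -0.002500
|∇h| = √(-0.008889² + -0.002500²) = 0.009234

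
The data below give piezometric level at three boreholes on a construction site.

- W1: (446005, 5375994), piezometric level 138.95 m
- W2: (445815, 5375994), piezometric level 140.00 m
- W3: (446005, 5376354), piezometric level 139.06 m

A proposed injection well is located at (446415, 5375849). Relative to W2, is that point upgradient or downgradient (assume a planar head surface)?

∂h/∂x = (140.00 − 138.95) / (445815 − 446005) = -0.005526
∂h/∂y = (139.06 − 138.95) / (5376354 − 5375994) = +0.0003056
Head at (446415, 5375849) = 138.95 + (-0.005526)·(410) + (+0.0003056)·(-145) = 136.64 m.
That is lower than the 140.00 m at W2, so the point is downgradient.

downgradient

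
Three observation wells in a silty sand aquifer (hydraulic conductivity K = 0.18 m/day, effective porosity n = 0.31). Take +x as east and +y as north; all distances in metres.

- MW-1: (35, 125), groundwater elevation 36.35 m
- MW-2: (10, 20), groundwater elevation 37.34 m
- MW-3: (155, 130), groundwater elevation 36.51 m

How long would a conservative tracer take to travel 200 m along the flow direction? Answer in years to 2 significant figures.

94 years

Differences from MW-1: to MW-2 (Δx, Δy, Δh) = (-25, -105, +0.99); to MW-3 = (120, 5, +0.16).
Solve a·Δx + b·Δy = Δh: det = (-25)·5 − 120·(-105) = 12475.
∂h/∂x = [(+0.99)·5 − (+0.16)·(-105)] / 12475 = +0.001743
∂h/∂y = [(-25)·(+0.16) − 120·(+0.99)] / 12475 = -0.009844
|∇h| = √(0.001743² + -0.009844²) = 0.009997
Seepage velocity v = K·i/n = 0.18 × 0.009997 / 0.31 = 0.005805 m/day.
t = 200 / 0.005805 = 3.445e+04 days = 94.3 years.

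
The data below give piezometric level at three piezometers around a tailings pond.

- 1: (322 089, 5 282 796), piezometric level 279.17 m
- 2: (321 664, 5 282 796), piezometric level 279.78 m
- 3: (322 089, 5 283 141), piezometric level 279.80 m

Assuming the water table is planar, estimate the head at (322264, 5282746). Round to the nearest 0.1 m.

∂h/∂x = (279.78 − 279.17) / (321664 − 322089) = -0.001435
∂h/∂y = (279.80 − 279.17) / (5283141 − 5282796) = +0.001826
h(322264, 5282746) = 279.17 + (-0.001435)·(175) + (+0.001826)·(-50) = 279.17 -0.251 -0.091 = 278.828 m.

278.8 m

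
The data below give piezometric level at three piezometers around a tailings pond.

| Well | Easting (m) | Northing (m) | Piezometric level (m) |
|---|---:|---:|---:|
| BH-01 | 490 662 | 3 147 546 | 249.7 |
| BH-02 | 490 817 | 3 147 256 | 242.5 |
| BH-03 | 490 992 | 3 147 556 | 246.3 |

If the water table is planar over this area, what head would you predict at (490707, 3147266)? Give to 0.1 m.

Differences from BH-01: to BH-02 (Δx, Δy, Δh) = (155, -290, -7.2); to BH-03 = (330, 10, -3.4).
Determinant of the coordinate differences = 155·10 − 330·(-290) = 97250.
∂h/∂x = [(-7.2)·10 − (-3.4)·(-290)] / 97250 = -0.01088
∂h/∂y = [155·(-3.4) − 330·(-7.2)] / 97250 = +0.01901
h(490707, 3147266) = 249.7 + (-0.01088)·(45) + (+0.01901)·(-280) = 249.7 -0.490 -5.324 = 243.887 m.

243.9 m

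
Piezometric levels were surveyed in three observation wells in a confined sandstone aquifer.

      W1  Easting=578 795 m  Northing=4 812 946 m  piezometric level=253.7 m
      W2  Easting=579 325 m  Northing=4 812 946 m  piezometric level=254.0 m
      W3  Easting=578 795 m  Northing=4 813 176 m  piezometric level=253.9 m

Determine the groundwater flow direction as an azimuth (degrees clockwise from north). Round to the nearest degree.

213°

∂h/∂x = (254.0 − 253.7) / (579325 − 578795) = +0.0005660
∂h/∂y = (253.9 − 253.7) / (4813176 − 4812946) = +0.0008696
Flow direction (−∇h) has components (-0.0005660 E, -0.0008696 N).
Azimuth = atan2(E, N) = atan2(-0.0005660, -0.0008696) = 213.1° ≈ 213°.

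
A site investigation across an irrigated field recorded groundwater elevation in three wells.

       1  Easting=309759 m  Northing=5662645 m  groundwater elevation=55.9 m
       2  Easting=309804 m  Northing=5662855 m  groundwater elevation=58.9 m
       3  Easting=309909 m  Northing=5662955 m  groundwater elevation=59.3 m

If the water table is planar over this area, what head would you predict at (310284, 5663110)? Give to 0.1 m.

57.3 m

Differences from 1: to 2 (Δx, Δy, Δh) = (45, 210, +3.0); to 3 = (150, 310, +3.4).
Solve a·Δx + b·Δy = Δh: det = 45·310 − 150·210 = -17550.
∂h/∂x = [(+3.0)·310 − (+3.4)·210] / -17550 = -0.01231
∂h/∂y = [45·(+3.4) − 150·(+3.0)] / -17550 = +0.01692
h(310284, 5663110) = 55.9 + (-0.01231)·(525) + (+0.01692)·(465) = 55.9 -6.462 +7.869 = 57.308 m.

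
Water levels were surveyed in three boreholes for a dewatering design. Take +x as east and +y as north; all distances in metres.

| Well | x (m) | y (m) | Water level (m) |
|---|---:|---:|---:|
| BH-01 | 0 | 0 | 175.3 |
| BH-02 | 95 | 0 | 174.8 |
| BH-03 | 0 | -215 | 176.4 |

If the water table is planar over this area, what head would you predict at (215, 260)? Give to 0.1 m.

∂h/∂x = (174.8 − 175.3) / (95 − 0) = -0.005263
∂h/∂y = (176.4 − 175.3) / (-215 − 0) = -0.005116
h(215, 260) = 175.3 + (-0.005263)·(215) + (-0.005116)·(260) = 175.3 -1.132 -1.330 = 172.838 m.

172.8 m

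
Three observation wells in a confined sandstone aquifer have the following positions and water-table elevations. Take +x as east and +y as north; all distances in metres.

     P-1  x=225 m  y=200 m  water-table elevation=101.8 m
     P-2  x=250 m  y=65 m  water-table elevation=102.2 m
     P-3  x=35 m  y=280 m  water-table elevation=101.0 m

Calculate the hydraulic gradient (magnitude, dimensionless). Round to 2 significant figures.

0.0040

Taking P-1 as reference: P-2−P-1 = (25, -135, +0.4); P-3−P-1 = (-190, 80, -0.8).
Determinant of the coordinate differences = 25·80 − (-190)·(-135) = -23650.
∂h/∂x = [(+0.4)·80 − (-0.8)·(-135)] / -23650 = +0.003214
∂h/∂y = [25·(-0.8) − (-190)·(+0.4)] / -23650 = -0.002368
|∇h| = √(0.003214² + -0.002368²) = 0.003992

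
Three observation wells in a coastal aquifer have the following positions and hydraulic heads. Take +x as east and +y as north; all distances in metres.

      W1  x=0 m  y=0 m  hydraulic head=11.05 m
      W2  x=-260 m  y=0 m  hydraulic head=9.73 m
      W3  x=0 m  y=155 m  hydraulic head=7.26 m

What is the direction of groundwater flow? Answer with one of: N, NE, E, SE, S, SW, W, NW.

∂h/∂x = (9.73 − 11.05) / (-260 − 0) = +0.005077
∂h/∂y = (7.26 − 11.05) / (155 − 0) = -0.02445
Flow = −∇h = (-0.005077 east, +0.02445 north), which points north.

N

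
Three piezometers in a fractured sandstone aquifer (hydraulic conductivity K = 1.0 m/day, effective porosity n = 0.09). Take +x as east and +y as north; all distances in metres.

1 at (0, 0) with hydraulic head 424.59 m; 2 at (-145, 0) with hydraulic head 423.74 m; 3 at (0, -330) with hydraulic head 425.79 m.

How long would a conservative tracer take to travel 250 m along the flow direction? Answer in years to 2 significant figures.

∂h/∂x = (423.74 − 424.59) / (-145 − 0) = +0.005862
∂h/∂y = (425.79 − 424.59) / (-330 − 0) = -0.003636
|∇h| = √(0.005862² + -0.003636²) = 0.006898
Seepage velocity v = K·i/n = 1.0 × 0.006898 / 0.09 = 0.07664 m/day.
t = 250 / 0.07664 = 3262 days = 8.93 years.

8.9 years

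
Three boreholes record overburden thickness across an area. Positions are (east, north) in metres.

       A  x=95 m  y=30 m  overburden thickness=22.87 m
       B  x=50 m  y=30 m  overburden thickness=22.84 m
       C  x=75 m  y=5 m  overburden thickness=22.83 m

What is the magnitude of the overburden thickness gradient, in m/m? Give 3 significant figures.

With d = a·x + b·y + c and A as origin, the differences give:
  (-45)·a + 0·b = -0.03
  (-20)·a + (-25)·b = -0.04
Eliminate b (×(-25) and ×0, subtract): 1125·a = 0.750 → a = ∂d/∂x = +0.0006667
Back-substitute: b = ∂d/∂y = +0.001067.
|∇f| = √(0.0006667² + 0.001067²) = 0.001258 m/m

0.00126 m/m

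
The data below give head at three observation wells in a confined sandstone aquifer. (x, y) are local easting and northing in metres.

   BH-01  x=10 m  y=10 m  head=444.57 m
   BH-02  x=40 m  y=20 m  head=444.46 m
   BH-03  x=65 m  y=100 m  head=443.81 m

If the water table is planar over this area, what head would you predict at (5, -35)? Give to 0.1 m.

With h = a·x + b·y + c and BH-01 as origin, the differences give:
  30·a + 10·b = -0.11
  55·a + 90·b = -0.76
Eliminate b (×90 and ×10, subtract): 2150·a = -2.300 → a = ∂h/∂x = -0.001070
Back-substitute: b = ∂h/∂y = -0.007791.
h(5, -35) = 444.57 + (-0.001070)·(-5) + (-0.007791)·(-45) = 444.57 +0.005 +0.351 = 444.926 m.

444.9 m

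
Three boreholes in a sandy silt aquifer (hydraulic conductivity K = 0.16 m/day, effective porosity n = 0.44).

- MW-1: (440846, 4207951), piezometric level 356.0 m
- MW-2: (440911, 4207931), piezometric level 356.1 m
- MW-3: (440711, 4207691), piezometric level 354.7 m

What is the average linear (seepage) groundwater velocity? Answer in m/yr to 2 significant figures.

0.60 m/yr

Taking MW-1 as reference: MW-2−MW-1 = (65, -20, +0.1); MW-3−MW-1 = (-135, -260, -1.3).
Determinant of the coordinate differences = 65·(-260) − (-135)·(-20) = -19600.
∂h/∂x = [(+0.1)·(-260) − (-1.3)·(-20)] / -19600 = +0.002653
∂h/∂y = [65·(-1.3) − (-135)·(+0.1)] / -19600 = +0.003622
|∇h| = √(0.002653² + 0.003622²) = 0.00449
Seepage velocity v = K·i/n = 0.16 × 0.00449 / 0.44 = 0.001633 m/day = 0.5965 m/yr.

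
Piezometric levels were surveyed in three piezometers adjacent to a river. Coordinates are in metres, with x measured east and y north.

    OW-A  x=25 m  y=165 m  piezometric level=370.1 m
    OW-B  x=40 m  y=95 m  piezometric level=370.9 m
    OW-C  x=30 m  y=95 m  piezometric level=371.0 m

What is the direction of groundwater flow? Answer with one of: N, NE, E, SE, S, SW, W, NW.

Differences from OW-A: to OW-B (Δx, Δy, Δh) = (15, -70, +0.8); to OW-C = (5, -70, +0.9).
Determinant of the coordinate differences = 15·(-70) − 5·(-70) = -700.
∂h/∂x = [(+0.8)·(-70) − (+0.9)·(-70)] / -700 = -0.01000
∂h/∂y = [15·(+0.9) − 5·(+0.8)] / -700 = -0.01357
Flow = −∇h = (+0.01000 east, +0.01357 north), which points northeast.

NE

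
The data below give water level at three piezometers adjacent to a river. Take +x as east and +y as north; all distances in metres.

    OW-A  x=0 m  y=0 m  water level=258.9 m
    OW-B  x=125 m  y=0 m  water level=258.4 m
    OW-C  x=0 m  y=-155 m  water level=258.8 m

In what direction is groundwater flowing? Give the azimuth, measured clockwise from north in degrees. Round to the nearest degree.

∂h/∂x = (258.4 − 258.9) / (125 − 0) = -0.004000
∂h/∂y = (258.8 − 258.9) / (-155 − 0) = +0.0006452
Flow direction (−∇h) has components (+0.004000 E, -0.0006452 N).
Azimuth = atan2(E, N) = atan2(+0.004000, -0.0006452) = 99.2° ≈ 099°.

099°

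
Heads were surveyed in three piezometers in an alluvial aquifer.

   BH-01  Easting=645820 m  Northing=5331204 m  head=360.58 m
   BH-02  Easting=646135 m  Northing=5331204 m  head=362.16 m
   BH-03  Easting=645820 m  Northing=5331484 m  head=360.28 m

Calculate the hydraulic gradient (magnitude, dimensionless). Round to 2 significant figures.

∂h/∂x = (362.16 − 360.58) / (646135 − 645820) = +0.005016
∂h/∂y = (360.28 − 360.58) / (5331484 − 5331204) = -0.001071
|∇h| = √(0.005016² + -0.001071²) = 0.005129

0.0051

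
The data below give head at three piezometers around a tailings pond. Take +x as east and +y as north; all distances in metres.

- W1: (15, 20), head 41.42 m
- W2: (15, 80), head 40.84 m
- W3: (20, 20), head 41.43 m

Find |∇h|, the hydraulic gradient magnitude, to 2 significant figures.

0.0099

With h = a·x + b·y + c and W1 as origin, the differences give:
  0·a + 60·b = -0.58
  5·a + 0·b = +0.01
Eliminate b (×0 and ×60, subtract): -300·a = -0.600 → a = ∂h/∂x = +0.002000
Back-substitute: b = ∂h/∂y = -0.009667.
|∇h| = √(0.002000² + -0.009667²) = 0.009872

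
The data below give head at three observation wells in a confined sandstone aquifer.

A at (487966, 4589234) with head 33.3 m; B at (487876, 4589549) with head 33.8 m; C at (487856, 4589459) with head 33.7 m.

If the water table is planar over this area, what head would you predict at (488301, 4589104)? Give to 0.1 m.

32.8 m

With h = a·x + b·y + c and A as origin, the differences give:
  (-90)·a + 315·b = +0.5
  (-110)·a + 225·b = +0.4
Eliminate b (×225 and ×315, subtract): 14400·a = -13.50 → a = ∂h/∂x = -0.0009375
Back-substitute: b = ∂h/∂y = +0.001319.
h(488301, 4589104) = 33.3 + (-0.0009375)·(335) + (+0.001319)·(-130) = 33.3 -0.314 -0.172 = 32.814 m.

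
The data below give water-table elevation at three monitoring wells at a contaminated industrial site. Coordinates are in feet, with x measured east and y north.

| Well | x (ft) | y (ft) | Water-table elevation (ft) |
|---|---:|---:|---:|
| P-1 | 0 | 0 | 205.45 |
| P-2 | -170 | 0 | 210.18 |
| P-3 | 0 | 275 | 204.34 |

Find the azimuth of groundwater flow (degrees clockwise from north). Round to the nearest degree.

∂h/∂x = (210.18 − 205.45) / (-170 − 0) = -0.02782
∂h/∂y = (204.34 − 205.45) / (275 − 0) = -0.004036
Flow direction (−∇h) has components (+0.02782 E, +0.004036 N).
Azimuth = atan2(E, N) = atan2(+0.02782, +0.004036) = 81.7° ≈ 082°.

082°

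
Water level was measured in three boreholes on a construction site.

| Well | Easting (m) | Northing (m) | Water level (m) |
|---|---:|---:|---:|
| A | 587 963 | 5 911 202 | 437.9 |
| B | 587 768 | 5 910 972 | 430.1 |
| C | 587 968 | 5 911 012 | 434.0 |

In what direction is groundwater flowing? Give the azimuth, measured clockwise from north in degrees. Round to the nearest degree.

Differences from A: to B (Δx, Δy, Δh) = (-195, -230, -7.8); to C = (5, -190, -3.9).
Determinant of the coordinate differences = (-195)·(-190) − 5·(-230) = 38200.
∂h/∂x = [(-7.8)·(-190) − (-3.9)·(-230)] / 38200 = +0.01531
∂h/∂y = [(-195)·(-3.9) − 5·(-7.8)] / 38200 = +0.02093
Flow direction (−∇h) has components (-0.01531 E, -0.02093 N).
Azimuth = atan2(E, N) = atan2(-0.01531, -0.02093) = 216.2° ≈ 216°.

216°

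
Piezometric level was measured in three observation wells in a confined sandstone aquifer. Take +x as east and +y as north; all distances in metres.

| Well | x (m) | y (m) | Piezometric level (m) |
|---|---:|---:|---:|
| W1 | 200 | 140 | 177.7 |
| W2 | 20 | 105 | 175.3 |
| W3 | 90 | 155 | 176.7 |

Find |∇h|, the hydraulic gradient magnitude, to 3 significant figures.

Differences from W1: to W2 (Δx, Δy, Δh) = (-180, -35, -2.4); to W3 = (-110, 15, -1.0).
Determinant of the coordinate differences = (-180)·15 − (-110)·(-35) = -6550.
∂h/∂x = [(-2.4)·15 − (-1.0)·(-35)] / -6550 = +0.01084
∂h/∂y = [(-180)·(-1.0) − (-110)·(-2.4)] / -6550 = +0.01282
|∇h| = √(0.01084² + 0.01282²) = 0.01679

0.0168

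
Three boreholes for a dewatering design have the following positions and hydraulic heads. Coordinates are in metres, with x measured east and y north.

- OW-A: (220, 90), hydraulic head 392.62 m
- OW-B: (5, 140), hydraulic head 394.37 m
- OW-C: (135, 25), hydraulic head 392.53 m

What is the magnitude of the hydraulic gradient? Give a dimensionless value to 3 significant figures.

0.0110

Taking OW-A as reference: OW-B−OW-A = (-215, 50, +1.75); OW-C−OW-A = (-85, -65, -0.09).
Determinant of the coordinate differences = (-215)·(-65) − (-85)·50 = 18225.
∂h/∂x = [(+1.75)·(-65) − (-0.09)·50] / 18225 = -0.005995
∂h/∂y = [(-215)·(-0.09) − (-85)·(+1.75)] / 18225 = +0.009224
|∇h| = √(-0.005995² + 0.009224²) = 0.011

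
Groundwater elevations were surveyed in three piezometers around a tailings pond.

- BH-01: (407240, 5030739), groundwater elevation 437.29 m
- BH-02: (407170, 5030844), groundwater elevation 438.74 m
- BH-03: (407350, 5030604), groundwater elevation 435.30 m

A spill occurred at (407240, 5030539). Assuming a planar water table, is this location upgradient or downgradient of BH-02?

downgradient

With h = a·x + b·y + c and BH-01 as origin, the differences give:
  (-70)·a + 105·b = +1.45
  110·a + (-135)·b = -1.99
Eliminate b (×(-135) and ×105, subtract): -2100·a = 13.200 → a = ∂h/∂x = -0.006286
Back-substitute: b = ∂h/∂y = +0.009619.
Head at (407240, 5030539) = 437.29 + (-0.006286)·(0) + (+0.009619)·(-200) = 435.37 m.
That is lower than the 438.74 m at BH-02, so the point is downgradient.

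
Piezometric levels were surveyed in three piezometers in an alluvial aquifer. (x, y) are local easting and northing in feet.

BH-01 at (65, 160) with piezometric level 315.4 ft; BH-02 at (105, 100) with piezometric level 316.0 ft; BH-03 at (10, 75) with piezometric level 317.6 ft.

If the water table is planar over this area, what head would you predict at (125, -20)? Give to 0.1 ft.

317.9 ft

Differences from BH-01: to BH-02 (Δx, Δy, Δh) = (40, -60, +0.6); to BH-03 = (-55, -85, +2.2).
Determinant of the coordinate differences = 40·(-85) − (-55)·(-60) = -6700.
∂h/∂x = [(+0.6)·(-85) − (+2.2)·(-60)] / -6700 = -0.01209
∂h/∂y = [40·(+2.2) − (-55)·(+0.6)] / -6700 = -0.01806
h(125, -20) = 315.4 + (-0.01209)·(60) + (-0.01806)·(-180) = 315.4 -0.725 +3.251 = 317.925 ft.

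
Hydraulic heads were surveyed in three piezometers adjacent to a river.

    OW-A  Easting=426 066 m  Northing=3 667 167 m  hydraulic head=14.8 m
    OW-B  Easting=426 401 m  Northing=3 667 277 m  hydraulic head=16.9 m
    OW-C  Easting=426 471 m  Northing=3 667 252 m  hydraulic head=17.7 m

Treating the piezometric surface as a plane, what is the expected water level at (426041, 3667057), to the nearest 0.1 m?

15.4 m

Differences from OW-A: to OW-B (Δx, Δy, Δh) = (335, 110, +2.1); to OW-C = (405, 85, +2.9).
Determinant of the coordinate differences = 335·85 − 405·110 = -16075.
∂h/∂x = [(+2.1)·85 − (+2.9)·110] / -16075 = +0.008740
∂h/∂y = [335·(+2.9) − 405·(+2.1)] / -16075 = -0.007527
h(426041, 3667057) = 14.8 + (+0.008740)·(-25) + (-0.007527)·(-110) = 14.8 -0.219 +0.828 = 15.409 m.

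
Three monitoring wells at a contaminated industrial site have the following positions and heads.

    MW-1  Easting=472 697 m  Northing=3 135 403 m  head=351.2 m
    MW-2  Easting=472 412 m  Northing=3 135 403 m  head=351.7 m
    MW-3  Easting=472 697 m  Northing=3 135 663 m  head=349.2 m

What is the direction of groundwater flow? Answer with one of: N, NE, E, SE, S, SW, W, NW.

N

∂h/∂x = (351.7 − 351.2) / (472412 − 472697) = -0.001754
∂h/∂y = (349.2 − 351.2) / (3135663 − 3135403) = -0.007692
Flow = −∇h = (+0.001754 east, +0.007692 north), which points north.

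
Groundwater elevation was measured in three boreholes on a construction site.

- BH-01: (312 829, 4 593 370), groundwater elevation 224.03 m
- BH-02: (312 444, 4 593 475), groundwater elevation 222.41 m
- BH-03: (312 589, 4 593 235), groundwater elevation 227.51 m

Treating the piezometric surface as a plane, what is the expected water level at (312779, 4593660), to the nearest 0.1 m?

217.6 m

With h = a·x + b·y + c and BH-01 as origin, the differences give:
  (-385)·a + 105·b = -1.62
  (-240)·a + (-135)·b = +3.48
Eliminate b (×(-135) and ×105, subtract): 77175·a = -146.700 → a = ∂h/∂x = -0.001901
Back-substitute: b = ∂h/∂y = -0.02240.
h(312779, 4593660) = 224.03 + (-0.001901)·(-50) + (-0.02240)·(290) = 224.03 +0.095 -6.496 = 217.629 m.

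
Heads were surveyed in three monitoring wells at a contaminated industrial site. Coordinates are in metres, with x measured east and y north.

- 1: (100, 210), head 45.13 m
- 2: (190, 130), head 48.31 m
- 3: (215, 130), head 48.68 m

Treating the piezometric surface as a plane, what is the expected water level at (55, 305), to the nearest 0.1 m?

Taking 1 as reference: 2−1 = (90, -80, +3.18); 3−1 = (115, -80, +3.55).
Determinant of the coordinate differences = 90·(-80) − 115·(-80) = 2000.
∂h/∂x = [(+3.18)·(-80) − (+3.55)·(-80)] / 2000 = +0.01480
∂h/∂y = [90·(+3.55) − 115·(+3.18)] / 2000 = -0.02310
h(55, 305) = 45.13 + (+0.01480)·(-45) + (-0.02310)·(95) = 45.13 -0.666 -2.195 = 42.269 m.

42.3 m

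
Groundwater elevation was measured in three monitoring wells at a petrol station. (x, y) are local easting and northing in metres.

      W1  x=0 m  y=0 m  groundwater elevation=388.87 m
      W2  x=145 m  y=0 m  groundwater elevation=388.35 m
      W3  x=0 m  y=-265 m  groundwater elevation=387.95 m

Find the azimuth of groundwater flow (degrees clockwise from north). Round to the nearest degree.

134°

∂h/∂x = (388.35 − 388.87) / (145 − 0) = -0.003586
∂h/∂y = (387.95 − 388.87) / (-265 − 0) = +0.003472
Flow direction (−∇h) has components (+0.003586 E, -0.003472 N).
Azimuth = atan2(E, N) = atan2(+0.003586, -0.003472) = 134.1° ≈ 134°.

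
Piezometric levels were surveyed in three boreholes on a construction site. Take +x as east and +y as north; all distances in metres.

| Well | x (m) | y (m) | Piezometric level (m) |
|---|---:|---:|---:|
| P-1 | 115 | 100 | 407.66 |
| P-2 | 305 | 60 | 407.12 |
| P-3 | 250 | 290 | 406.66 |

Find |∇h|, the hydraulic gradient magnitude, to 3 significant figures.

0.00445

With h = a·x + b·y + c and P-1 as origin, the differences give:
  190·a + (-40)·b = -0.54
  135·a + 190·b = -1.00
Eliminate b (×190 and ×(-40), subtract): 41500·a = -142.600 → a = ∂h/∂x = -0.003436
Back-substitute: b = ∂h/∂y = -0.002822.
|∇h| = √(-0.003436² + -0.002822²) = 0.004446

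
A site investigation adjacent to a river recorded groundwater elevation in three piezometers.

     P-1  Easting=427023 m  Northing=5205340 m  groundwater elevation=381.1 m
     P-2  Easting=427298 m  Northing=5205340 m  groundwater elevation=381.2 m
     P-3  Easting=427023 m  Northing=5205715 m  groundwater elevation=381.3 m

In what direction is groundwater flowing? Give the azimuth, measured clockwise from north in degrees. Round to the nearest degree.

214°

∂h/∂x = (381.2 − 381.1) / (427298 − 427023) = +0.0003636
∂h/∂y = (381.3 − 381.1) / (5205715 − 5205340) = +0.0005333
Flow direction (−∇h) has components (-0.0003636 E, -0.0005333 N).
Azimuth = atan2(E, N) = atan2(-0.0003636, -0.0005333) = 214.3° ≈ 214°.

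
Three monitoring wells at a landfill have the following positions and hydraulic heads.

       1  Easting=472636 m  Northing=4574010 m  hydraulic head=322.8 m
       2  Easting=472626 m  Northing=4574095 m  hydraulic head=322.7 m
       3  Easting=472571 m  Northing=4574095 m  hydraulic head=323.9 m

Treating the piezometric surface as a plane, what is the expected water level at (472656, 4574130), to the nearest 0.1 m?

321.9 m

With h = a·x + b·y + c and 1 as origin, the differences give:
  (-10)·a + 85·b = -0.1
  (-65)·a + 85·b = +1.1
Eliminate b (×85 and ×85, subtract): 4675·a = -102.00 → a = ∂h/∂x = -0.02182
Back-substitute: b = ∂h/∂y = -0.003743.
h(472656, 4574130) = 322.8 + (-0.02182)·(20) + (-0.003743)·(120) = 322.8 -0.436 -0.449 = 321.914 m.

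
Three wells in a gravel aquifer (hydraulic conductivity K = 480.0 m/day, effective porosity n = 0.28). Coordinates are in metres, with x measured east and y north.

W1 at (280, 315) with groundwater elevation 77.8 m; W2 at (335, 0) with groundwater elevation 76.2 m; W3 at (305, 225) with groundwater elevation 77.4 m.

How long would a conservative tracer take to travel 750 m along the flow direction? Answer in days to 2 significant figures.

50 days

Taking W1 as reference: W2−W1 = (55, -315, -1.6); W3−W1 = (25, -90, -0.4).
Solve a·Δx + b·Δy = Δh: det = 55·(-90) − 25·(-315) = 2925.
∂h/∂x = [(-1.6)·(-90) − (-0.4)·(-315)] / 2925 = +0.006154
∂h/∂y = [55·(-0.4) − 25·(-1.6)] / 2925 = +0.006154
|∇h| = √(0.006154² + 0.006154²) = 0.008703
Seepage velocity v = K·i/n = 480.0 × 0.008703 / 0.28 = 14.92 m/day.
t = 750 / 14.92 = 50.27 days.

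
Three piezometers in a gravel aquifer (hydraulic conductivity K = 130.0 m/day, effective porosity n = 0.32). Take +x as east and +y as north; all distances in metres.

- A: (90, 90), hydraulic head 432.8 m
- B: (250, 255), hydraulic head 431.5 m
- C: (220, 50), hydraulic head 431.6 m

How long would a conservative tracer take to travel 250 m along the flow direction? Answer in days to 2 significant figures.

Taking A as reference: B−A = (160, 165, -1.3); C−A = (130, -40, -1.2).
Solve a·Δx + b·Δy = Δh: det = 160·(-40) − 130·165 = -27850.
∂h/∂x = [(-1.3)·(-40) − (-1.2)·165] / -27850 = -0.008977
∂h/∂y = [160·(-1.2) − 130·(-1.3)] / -27850 = +0.0008259
|∇h| = √(-0.008977² + 0.0008259²) = 0.009015
Seepage velocity v = K·i/n = 130.0 × 0.009015 / 0.32 = 3.662 m/day.
t = 250 / 3.662 = 68.27 days.

68 days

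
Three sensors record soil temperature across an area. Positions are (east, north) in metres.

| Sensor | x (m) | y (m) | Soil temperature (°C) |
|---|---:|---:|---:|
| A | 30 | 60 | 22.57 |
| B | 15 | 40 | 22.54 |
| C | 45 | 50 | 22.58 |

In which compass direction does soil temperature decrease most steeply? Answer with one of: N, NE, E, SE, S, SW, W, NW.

Differences from A: to B (Δx, Δy, Δh) = (-15, -20, -0.03); to C = (15, -10, +0.01).
Determinant of the coordinate differences = (-15)·(-10) − 15·(-20) = 450.
∂T/∂x = [(-0.03)·(-10) − (+0.01)·(-20)] / 450 = +0.001111
∂T/∂y = [(-15)·(+0.01) − 15·(-0.03)] / 450 = +0.0006667
Steepest decrease is along −∇f = (-0.001111 E, -0.0006667 N) → southwest.

SW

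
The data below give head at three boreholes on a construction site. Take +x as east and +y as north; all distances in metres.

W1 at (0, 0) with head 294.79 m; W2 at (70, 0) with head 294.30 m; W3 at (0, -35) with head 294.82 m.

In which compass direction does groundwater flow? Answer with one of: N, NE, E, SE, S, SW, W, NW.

∂h/∂x = (294.30 − 294.79) / (70 − 0) = -0.007000
∂h/∂y = (294.82 − 294.79) / (-35 − 0) = -0.0008571
Flow = −∇h = (+0.007000 east, +0.0008571 north), which points east.

E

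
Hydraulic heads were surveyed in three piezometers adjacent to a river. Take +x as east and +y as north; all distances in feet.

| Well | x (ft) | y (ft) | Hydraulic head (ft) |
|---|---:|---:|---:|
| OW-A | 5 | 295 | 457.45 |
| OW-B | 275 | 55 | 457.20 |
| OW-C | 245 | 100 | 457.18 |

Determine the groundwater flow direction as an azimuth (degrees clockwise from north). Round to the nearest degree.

With h = a·x + b·y + c and OW-A as origin, the differences give:
  270·a + (-240)·b = -0.25
  240·a + (-195)·b = -0.27
Eliminate b (×(-195) and ×(-240), subtract): 4950·a = -16.050 → a = ∂h/∂x = -0.003242
Back-substitute: b = ∂h/∂y = -0.002606.
Flow direction (−∇h) has components (+0.003242 E, +0.002606 N).
Azimuth = atan2(E, N) = atan2(+0.003242, +0.002606) = 51.2° ≈ 051°.

051°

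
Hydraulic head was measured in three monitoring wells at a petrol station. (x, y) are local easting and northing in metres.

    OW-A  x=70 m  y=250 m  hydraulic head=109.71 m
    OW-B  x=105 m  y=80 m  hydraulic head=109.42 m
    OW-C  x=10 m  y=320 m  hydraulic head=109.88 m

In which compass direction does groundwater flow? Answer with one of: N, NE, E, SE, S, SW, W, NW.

Taking OW-A as reference: OW-B−OW-A = (35, -170, -0.29); OW-C−OW-A = (-60, 70, +0.17).
Determinant of the coordinate differences = 35·70 − (-60)·(-170) = -7750.
∂h/∂x = [(-0.29)·70 − (+0.17)·(-170)] / -7750 = -0.001110
∂h/∂y = [35·(+0.17) − (-60)·(-0.29)] / -7750 = +0.001477
Flow = −∇h = (+0.001110 east, -0.001477 north), which points southeast.

SE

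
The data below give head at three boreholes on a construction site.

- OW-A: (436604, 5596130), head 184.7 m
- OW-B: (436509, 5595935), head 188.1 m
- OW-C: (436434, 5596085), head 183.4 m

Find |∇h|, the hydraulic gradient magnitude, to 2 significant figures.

0.028

Taking OW-A as reference: OW-B−OW-A = (-95, -195, +3.4); OW-C−OW-A = (-170, -45, -1.3).
Determinant of the coordinate differences = (-95)·(-45) − (-170)·(-195) = -28875.
∂h/∂x = [(+3.4)·(-45) − (-1.3)·(-195)] / -28875 = +0.01408
∂h/∂y = [(-95)·(-1.3) − (-170)·(+3.4)] / -28875 = -0.02429
|∇h| = √(0.01408² + -0.02429²) = 0.02808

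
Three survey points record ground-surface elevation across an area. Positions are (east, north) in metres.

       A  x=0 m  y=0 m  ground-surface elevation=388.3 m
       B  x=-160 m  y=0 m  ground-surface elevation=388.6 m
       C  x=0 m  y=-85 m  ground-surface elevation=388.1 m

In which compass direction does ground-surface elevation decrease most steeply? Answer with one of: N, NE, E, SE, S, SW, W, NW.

∂z/∂x = (388.6 − 388.3) / (-160 − 0) = -0.001875
∂z/∂y = (388.1 − 388.3) / (-85 − 0) = +0.002353
Steepest decrease is along −∇f = (+0.001875 E, -0.002353 N) → southeast.

SE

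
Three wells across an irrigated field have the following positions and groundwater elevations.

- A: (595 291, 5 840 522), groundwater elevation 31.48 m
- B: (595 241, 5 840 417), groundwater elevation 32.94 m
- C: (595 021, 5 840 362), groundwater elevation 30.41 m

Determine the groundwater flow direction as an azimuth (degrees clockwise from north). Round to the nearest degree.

322°

Differences from A: to B (Δx, Δy, Δh) = (-50, -105, +1.46); to C = (-270, -160, -1.07).
Determinant of the coordinate differences = (-50)·(-160) − (-270)·(-105) = -20350.
∂h/∂x = [(+1.46)·(-160) − (-1.07)·(-105)] / -20350 = +0.01700
∂h/∂y = [(-50)·(-1.07) − (-270)·(+1.46)] / -20350 = -0.02200
Flow direction (−∇h) has components (-0.01700 E, +0.02200 N).
Azimuth = atan2(E, N) = atan2(-0.01700, +0.02200) = 322.3° ≈ 322°.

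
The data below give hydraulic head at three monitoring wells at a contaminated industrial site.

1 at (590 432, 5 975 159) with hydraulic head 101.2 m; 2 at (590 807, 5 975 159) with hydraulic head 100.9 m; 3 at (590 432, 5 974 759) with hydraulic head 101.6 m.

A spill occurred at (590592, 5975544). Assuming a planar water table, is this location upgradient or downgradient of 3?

downgradient

∂h/∂x = (100.9 − 101.2) / (590807 − 590432) = -0.0008000
∂h/∂y = (101.6 − 101.2) / (5974759 − 5975159) = -0.0010000
Head at (590592, 5975544) = 101.2 + (-0.0008000)·(160) + (-0.0010000)·(385) = 100.69 m.
That is lower than the 101.6 m at 3, so the point is downgradient.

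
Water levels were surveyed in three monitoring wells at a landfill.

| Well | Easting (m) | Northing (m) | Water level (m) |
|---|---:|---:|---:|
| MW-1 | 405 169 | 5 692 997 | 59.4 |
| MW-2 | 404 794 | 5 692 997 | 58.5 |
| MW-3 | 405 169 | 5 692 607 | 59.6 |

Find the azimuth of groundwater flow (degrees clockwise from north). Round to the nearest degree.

∂h/∂x = (58.5 − 59.4) / (404794 − 405169) = +0.002400
∂h/∂y = (59.6 − 59.4) / (5692607 − 5692997) = -0.0005128
Flow direction (−∇h) has components (-0.002400 E, +0.0005128 N).
Azimuth = atan2(E, N) = atan2(-0.002400, +0.0005128) = 282.1° ≈ 282°.

282°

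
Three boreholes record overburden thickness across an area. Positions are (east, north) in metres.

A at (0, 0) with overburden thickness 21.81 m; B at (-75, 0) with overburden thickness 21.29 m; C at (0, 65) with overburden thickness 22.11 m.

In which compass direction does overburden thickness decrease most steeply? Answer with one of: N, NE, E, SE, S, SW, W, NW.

∂d/∂x = (21.29 − 21.81) / (-75 − 0) = +0.006933
∂d/∂y = (22.11 − 21.81) / (65 − 0) = +0.004615
Steepest decrease is along −∇f = (-0.006933 E, -0.004615 N) → southwest.

SW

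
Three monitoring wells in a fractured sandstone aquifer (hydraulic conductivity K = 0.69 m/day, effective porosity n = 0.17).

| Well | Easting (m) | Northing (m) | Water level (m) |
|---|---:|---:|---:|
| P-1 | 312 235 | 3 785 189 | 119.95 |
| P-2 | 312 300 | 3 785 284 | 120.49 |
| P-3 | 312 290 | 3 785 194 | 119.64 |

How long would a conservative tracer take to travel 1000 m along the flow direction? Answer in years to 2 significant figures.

56 years

Differences from P-1: to P-2 (Δx, Δy, Δh) = (65, 95, +0.54); to P-3 = (55, 5, -0.31).
Solve a·Δx + b·Δy = Δh: det = 65·5 − 55·95 = -4900.
∂h/∂x = [(+0.54)·5 − (-0.31)·95] / -4900 = -0.006561
∂h/∂y = [65·(-0.31) − 55·(+0.54)] / -4900 = +0.01017
|∇h| = √(-0.006561² + 0.01017²) = 0.0121
Seepage velocity v = K·i/n = 0.69 × 0.0121 / 0.17 = 0.04911 m/day.
t = 1000 / 0.04911 = 2.036e+04 days = 55.7 years.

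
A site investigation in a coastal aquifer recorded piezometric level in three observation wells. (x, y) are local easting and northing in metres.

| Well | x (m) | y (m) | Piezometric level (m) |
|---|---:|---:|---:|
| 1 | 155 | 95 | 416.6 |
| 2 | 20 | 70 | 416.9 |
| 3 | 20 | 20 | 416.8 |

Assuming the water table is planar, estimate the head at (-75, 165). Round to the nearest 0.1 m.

Taking 1 as reference: 2−1 = (-135, -25, +0.3); 3−1 = (-135, -75, +0.2).
Determinant of the coordinate differences = (-135)·(-75) − (-135)·(-25) = 6750.
∂h/∂x = [(+0.3)·(-75) − (+0.2)·(-25)] / 6750 = -0.002593
∂h/∂y = [(-135)·(+0.2) − (-135)·(+0.3)] / 6750 = +0.002000
h(-75, 165) = 416.6 + (-0.002593)·(-230) + (+0.002000)·(70) = 416.6 +0.596 +0.140 = 417.336 m.

417.3 m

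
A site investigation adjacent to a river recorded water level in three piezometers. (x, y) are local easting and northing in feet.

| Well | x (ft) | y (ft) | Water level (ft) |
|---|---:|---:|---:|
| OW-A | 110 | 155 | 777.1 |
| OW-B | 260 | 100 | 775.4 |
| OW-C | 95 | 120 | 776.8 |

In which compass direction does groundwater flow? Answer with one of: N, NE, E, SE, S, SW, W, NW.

With h = a·x + b·y + c and OW-A as origin, the differences give:
  150·a + (-55)·b = -1.7
  (-15)·a + (-35)·b = -0.3
Eliminate b (×(-35) and ×(-55), subtract): -6075·a = 43.00 → a = ∂h/∂x = -0.007078
Back-substitute: b = ∂h/∂y = +0.01160.
Flow = −∇h = (+0.007078 east, -0.01160 north), which points southeast.

SE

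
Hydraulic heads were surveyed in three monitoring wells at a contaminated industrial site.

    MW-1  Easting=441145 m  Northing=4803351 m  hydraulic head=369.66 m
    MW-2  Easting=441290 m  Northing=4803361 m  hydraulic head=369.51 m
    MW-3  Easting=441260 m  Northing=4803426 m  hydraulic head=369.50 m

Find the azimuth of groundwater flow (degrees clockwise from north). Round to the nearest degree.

058°

With h = a·x + b·y + c and MW-1 as origin, the differences give:
  145·a + 10·b = -0.15
  115·a + 75·b = -0.16
Eliminate b (×75 and ×10, subtract): 9725·a = -9.650 → a = ∂h/∂x = -0.0009923
Back-substitute: b = ∂h/∂y = -0.0006118.
Flow direction (−∇h) has components (+0.0009923 E, +0.0006118 N).
Azimuth = atan2(E, N) = atan2(+0.0009923, +0.0006118) = 58.3° ≈ 058°.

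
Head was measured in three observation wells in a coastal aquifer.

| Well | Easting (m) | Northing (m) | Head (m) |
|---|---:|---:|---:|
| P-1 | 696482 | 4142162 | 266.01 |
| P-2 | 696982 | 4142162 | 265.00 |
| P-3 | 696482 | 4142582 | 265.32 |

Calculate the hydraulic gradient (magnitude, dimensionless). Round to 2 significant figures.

∂h/∂x = (265.00 − 266.01) / (696982 − 696482) = -0.002020
∂h/∂y = (265.32 − 266.01) / (4142582 − 4142162) = -0.001643
|∇h| = √(-0.002020² + -0.001643²) = 0.002604

0.0026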